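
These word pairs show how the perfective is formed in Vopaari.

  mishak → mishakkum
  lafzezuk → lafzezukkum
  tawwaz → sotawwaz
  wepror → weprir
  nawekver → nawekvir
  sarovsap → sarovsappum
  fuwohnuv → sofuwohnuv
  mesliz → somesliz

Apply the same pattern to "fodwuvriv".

tawwaz and mishak both have last vowel 'a' yet inflect differently (sotawwaz, mishakkum), so the last vowel is not what conditions the rule; the final letter is.
"fodwuvriv" ends in -v. The one such stem in the data (fuwohnuv → sofuwohnuv) adds the prefix so-, so the same rule applies.
The other patterns: stems ending in -r change the last vowel to 'i'; stems ending in -k or -p double the final consonant and add -um.
So fodwuvriv → sofodwuvriv.

sofodwuvriv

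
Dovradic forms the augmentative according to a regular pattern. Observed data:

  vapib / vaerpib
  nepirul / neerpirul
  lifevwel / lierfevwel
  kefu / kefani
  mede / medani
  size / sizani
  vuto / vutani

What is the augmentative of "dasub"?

"dasub" ends in a consonant. The stems ending in a consonant (vapib → vaerpib, nepirul → neerpirul, lifevwel → lierfevwel) insert -er- after the first vowel.
So dasub → daersub.

daersub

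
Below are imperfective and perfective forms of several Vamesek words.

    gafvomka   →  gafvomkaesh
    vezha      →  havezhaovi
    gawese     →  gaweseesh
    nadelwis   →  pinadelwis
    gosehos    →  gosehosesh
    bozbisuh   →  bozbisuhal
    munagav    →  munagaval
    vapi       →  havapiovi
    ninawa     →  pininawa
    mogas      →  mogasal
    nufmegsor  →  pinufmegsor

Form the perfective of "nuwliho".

gafvomka and vezha both end in -a yet inflect differently (gafvomkaesh, havezhaovi), so the final letter is not what conditions the rule; the first letter is.
"nuwliho" begins with n-. The stems beginning with n- (ninawa → pininawa, nufmegsor → pinufmegsor, nadelwis → pinadelwis) add the prefix pi-.
The other patterns: stems beginning with g- add -esh; stems beginning with v- add ha- … -ovi around the stem; stems beginning with b- or m- add -al.
So nuwliho → pinuwliho.

pinuwliho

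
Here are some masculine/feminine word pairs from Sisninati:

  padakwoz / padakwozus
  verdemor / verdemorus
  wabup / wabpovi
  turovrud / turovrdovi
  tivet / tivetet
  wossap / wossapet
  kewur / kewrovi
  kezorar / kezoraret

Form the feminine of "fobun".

verdemor and kewur both end in -r yet inflect differently (verdemorus, kewrovi), so the final letter is not what conditions the rule; the last vowel is.
"fobun" has last vowel 'u'. The stems whose last vowel is 'u' (turovrud → turovrdovi, kewur → kewrovi, wabup → wabpovi) delete the last vowel and add -ovi.
The other patterns: stems whose last vowel is 'o' add -us; stems whose last vowel is 'a' or 'e' add -et.
So fobun → fobnovi.

fobnovi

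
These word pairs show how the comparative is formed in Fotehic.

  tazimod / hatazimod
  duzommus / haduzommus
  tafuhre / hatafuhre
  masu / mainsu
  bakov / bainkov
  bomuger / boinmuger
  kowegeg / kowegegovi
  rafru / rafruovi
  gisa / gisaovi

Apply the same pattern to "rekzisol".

masu and rafru both end in -u yet inflect differently (mainsu, rafruovi), so the final letter is not what conditions the rule; the first letter is.
"rekzisol" begins with r-. The one such stem in the data (rafru → rafruovi) adds -ovi, so the same rule applies.
The other patterns: stems beginning with d- or t- add the prefix ha-; stems beginning with b- or m- insert -in- after the first vowel.
So rekzisol → rekzisolovi.

rekzisolovi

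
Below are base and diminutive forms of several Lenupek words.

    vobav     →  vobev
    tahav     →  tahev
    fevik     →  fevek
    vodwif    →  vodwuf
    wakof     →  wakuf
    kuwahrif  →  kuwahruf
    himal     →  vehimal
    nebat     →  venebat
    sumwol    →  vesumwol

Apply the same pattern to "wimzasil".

fevik and vodwif both have last vowel 'i' yet inflect differently (fevek, vodwuf), so the last vowel is not what conditions the rule; the final letter is.
"wimzasil" ends in -l. The stems ending in -l (himal → vehimal, sumwol → vesumwol) add the prefix ve-.
So wimzasil → vewimzasil.

vewimzasil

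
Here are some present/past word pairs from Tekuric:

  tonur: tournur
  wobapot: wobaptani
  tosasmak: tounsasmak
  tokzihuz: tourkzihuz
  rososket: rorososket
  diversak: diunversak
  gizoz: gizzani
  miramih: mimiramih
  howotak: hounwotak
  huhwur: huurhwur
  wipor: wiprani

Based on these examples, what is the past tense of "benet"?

"benet" has last vowel 'e'. The one such stem in the data (rososket → rorososket) repeats the first consonant+vowel as a prefix (as does miramih), so the same rule applies.
So benet → bebenet.

bebenet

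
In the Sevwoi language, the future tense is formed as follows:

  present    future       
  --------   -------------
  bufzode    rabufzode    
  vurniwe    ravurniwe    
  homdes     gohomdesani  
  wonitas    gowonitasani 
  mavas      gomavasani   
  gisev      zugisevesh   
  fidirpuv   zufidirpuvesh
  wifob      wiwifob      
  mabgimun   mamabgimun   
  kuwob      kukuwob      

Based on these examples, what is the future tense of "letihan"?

leletihan

bufzode and homdes both have last vowel 'e' yet inflect differently (rabufzode, gohomdesani), so the last vowel is not what conditions the rule; the final letter is.
"letihan" ends in -n. The one such stem in the data (mabgimun → mamabgimun) repeats the first consonant+vowel as a prefix (as do wifob, kuwob), so the same rule applies.
The other patterns: stems ending in -e add the prefix ra-; stems ending in -s add go- … -ani around the stem; stems ending in -v add zu- … -esh around the stem.
So letihan → leletihan.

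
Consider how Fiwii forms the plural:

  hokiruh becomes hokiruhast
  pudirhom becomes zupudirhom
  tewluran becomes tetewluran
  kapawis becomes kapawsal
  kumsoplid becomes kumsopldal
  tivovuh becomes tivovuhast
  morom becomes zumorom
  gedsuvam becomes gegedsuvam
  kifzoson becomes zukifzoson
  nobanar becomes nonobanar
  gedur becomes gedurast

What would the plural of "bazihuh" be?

bazihuhast

nobanar and gedur both end in -r yet inflect differently (nonobanar, gedurast), so the final letter is not what conditions the rule; the last vowel is.
"bazihuh" has last vowel 'u'. The stems whose last vowel is 'u' (tivovuh → tivovuhast, hokiruh → hokiruhast, gedur → gedurast) add -ast.
So bazihuh → bazihuhast.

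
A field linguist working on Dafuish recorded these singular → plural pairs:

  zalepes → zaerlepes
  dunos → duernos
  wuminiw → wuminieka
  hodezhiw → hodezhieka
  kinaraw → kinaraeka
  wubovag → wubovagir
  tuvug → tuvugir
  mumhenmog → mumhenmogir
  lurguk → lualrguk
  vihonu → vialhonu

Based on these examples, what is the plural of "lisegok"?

lialsegok

kinaraw and wubovag both have last vowel 'a' yet inflect differently (kinaraeka, wubovagir), so the last vowel is not what conditions the rule; the final letter is.
"lisegok" ends in -k. The one such stem in the data (lurguk → lualrguk) inserts -al- after the first vowel (as does vihonu), so the same rule applies.
So lisegok → lialsegok.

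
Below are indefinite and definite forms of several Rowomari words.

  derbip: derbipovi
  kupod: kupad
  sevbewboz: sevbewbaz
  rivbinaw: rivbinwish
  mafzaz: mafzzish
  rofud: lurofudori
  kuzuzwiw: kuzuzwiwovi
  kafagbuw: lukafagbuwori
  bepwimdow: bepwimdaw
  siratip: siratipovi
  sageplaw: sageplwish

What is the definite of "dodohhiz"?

kuzuzwiw and bepwimdow both end in -w yet inflect differently (kuzuzwiwovi, bepwimdaw), so the final letter is not what conditions the rule; the last vowel is.
"dodohhiz" has last vowel 'i'. The stems whose last vowel is 'i' (siratip → siratipovi, kuzuzwiw → kuzuzwiwovi, derbip → derbipovi) add -ovi.
The other patterns: stems whose last vowel is 'o' change the last vowel to 'a'; stems whose last vowel is 'u' add lu- … -ori around the stem; stems whose last vowel is 'a' delete the last vowel and add -ish.
So dodohhiz → dodohhizovi.

dodohhizovi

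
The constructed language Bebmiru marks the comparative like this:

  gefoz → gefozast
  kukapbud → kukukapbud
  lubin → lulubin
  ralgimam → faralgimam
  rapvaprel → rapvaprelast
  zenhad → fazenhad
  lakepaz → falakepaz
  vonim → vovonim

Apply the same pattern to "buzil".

"buzil" has last vowel 'i'. The stems whose last vowel is 'i' (lubin → lulubin, vonim → vovonim) repeat the first consonant+vowel as a prefix.
So buzil → bubuzil.

bubuzil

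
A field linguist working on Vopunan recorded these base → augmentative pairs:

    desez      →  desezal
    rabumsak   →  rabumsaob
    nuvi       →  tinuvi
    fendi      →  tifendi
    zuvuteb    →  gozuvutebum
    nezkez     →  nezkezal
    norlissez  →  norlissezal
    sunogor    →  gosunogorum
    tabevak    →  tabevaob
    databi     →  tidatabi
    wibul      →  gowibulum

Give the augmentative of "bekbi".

nezkez and zuvuteb both have last vowel 'e' yet inflect differently (nezkezal, gozuvutebum), so the last vowel is not what conditions the rule; the final letter is.
"bekbi" ends in -i. The stems ending in -i (databi → tidatabi, nuvi → tinuvi, fendi → tifendi) add the prefix ti-.
The other patterns: stems ending in -z add -al; stems ending in -k drop the final letter and add -ob; stems ending in -b, -l or -r add go- … -um around the stem.
So bekbi → tibekbi.

tibekbi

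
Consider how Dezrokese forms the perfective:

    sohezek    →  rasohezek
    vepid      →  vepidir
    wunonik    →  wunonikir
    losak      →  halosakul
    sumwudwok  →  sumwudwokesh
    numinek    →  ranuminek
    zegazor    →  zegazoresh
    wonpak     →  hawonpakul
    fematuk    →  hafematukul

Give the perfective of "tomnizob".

losak and sumwudwok both end in -k yet inflect differently (halosakul, sumwudwokesh), so the final letter is not what conditions the rule; the last vowel is.
"tomnizob" has last vowel 'o'. The stems whose last vowel is 'o' (zegazor → zegazoresh, sumwudwok → sumwudwokesh) add -esh.
The other patterns: stems whose last vowel is 'a' or 'u' add ha- … -ul around the stem; stems whose last vowel is 'e' add the prefix ra-; stems whose last vowel is 'i' add -ir.
So tomnizob → tomnizobesh.

tomnizobesh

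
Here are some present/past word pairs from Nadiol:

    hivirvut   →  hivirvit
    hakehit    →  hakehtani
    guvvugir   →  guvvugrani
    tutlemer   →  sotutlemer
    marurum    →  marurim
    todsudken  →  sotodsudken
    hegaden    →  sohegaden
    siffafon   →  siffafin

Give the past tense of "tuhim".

"tuhim" has last vowel 'i'. The stems whose last vowel is 'i' (hakehit → hakehtani, guvvugir → guvvugrani) delete the last vowel and add -ani.
So tuhim → tuhmani.

tuhmani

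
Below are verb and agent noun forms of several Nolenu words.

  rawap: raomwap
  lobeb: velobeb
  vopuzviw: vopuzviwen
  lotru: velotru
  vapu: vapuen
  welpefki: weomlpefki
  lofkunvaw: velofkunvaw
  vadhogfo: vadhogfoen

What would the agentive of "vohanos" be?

vohanosen

lofkunvaw and vopuzviw both end in -w yet inflect differently (velofkunvaw, vopuzviwen), so the final letter is not what conditions the rule; the first letter is.
"vohanos" begins with v-. The stems beginning with v- (vopuzviw → vopuzviwen, vapu → vapuen, vadhogfo → vadhogfoen) add -en.
The other patterns: stems beginning with l- add the prefix ve-; stems beginning with r- or w- insert -om- after the first vowel.
So vohanos → vohanosen.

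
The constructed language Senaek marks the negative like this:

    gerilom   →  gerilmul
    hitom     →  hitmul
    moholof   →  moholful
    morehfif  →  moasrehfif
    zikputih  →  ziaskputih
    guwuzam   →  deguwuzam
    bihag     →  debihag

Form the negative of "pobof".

moholof and morehfif both end in -f yet inflect differently (moholful, moasrehfif), so the final letter is not what conditions the rule; the last vowel is.
"pobof" has last vowel 'o'. The stems whose last vowel is 'o' (gerilom → gerilmul, hitom → hitmul, moholof → moholful) delete the last vowel and add -ul.
The other patterns: stems whose last vowel is 'i' insert -as- after the first vowel; stems whose last vowel is 'a' add the prefix de-.
So pobof → pobful.

pobful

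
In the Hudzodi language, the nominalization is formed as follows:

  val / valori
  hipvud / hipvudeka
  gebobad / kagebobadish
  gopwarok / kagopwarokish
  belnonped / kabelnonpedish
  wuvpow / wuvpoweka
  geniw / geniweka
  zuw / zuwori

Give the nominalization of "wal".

"wal" has 1 vowel. The stems with 1 vowel (val → valori, zuw → zuwori) add -ori.
The other patterns: stems with 2 vowels add -eka; stems with 3 vowels add ka- … -ish around the stem.
So wal → walori.

walori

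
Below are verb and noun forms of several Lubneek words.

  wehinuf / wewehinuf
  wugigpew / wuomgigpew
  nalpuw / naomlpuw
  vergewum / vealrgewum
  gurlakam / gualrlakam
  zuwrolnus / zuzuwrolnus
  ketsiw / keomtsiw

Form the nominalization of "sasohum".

"sasohum" ends in -m. The stems ending in -m (gurlakam → gualrlakam, vergewum → vealrgewum) insert -al- after the first vowel.
So sasohum → saalsohum.

saalsohum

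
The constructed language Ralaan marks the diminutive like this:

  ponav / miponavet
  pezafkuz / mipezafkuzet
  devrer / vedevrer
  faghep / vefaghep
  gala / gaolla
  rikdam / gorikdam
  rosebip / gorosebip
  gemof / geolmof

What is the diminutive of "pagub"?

"pagub" begins with p-. The stems beginning with p- (ponav → miponavet, pezafkuz → mipezafkuzet) add mi- … -et around the stem.
The other patterns: stems beginning with r- add the prefix go-; stems beginning with g- insert -ol- after the first vowel; stems beginning with d- or f- add the prefix ve-.
So pagub → mipagubet.

mipagubet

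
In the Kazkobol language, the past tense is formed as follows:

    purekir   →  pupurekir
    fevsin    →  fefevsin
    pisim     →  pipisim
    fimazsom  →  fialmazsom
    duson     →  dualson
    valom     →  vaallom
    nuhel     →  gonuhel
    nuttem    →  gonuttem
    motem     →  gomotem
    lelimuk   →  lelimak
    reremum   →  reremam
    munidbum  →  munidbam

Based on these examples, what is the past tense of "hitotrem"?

"hitotrem" has last vowel 'e'. The stems whose last vowel is 'e' (nuhel → gonuhel, nuttem → gonuttem, motem → gomotem) add the prefix go-.
The other patterns: stems whose last vowel is 'i' repeat the first consonant+vowel as a prefix; stems whose last vowel is 'o' insert -al- after the first vowel; stems whose last vowel is 'u' change the last vowel to 'a'.
So hitotrem → gohitotrem.

gohitotrem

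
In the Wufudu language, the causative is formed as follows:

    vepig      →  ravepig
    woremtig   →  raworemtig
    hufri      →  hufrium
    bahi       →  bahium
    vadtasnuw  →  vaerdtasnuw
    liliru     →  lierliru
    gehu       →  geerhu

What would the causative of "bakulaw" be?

baerkulaw

"bakulaw" ends in -w. The one such stem in the data (vadtasnuw → vaerdtasnuw) inserts -er- after the first vowel (as do liliru, gehu), so the same rule applies.
So bakulaw → baerkulaw.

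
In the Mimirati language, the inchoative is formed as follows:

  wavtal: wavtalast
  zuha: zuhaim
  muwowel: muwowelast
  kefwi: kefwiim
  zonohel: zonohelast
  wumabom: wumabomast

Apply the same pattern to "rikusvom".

"rikusvom" ends in a consonant. The stems ending in a consonant (wumabom → wumabomast, zonohel → zonohelast, wavtal → wavtalast) add -ast.
The other pattern: stems ending in a vowel add -im.
So rikusvom → rikusvomast.

rikusvomast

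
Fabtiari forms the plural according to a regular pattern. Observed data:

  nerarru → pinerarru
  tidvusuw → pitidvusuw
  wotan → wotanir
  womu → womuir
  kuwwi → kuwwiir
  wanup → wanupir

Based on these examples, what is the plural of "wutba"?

nerarru and womu both end in -u yet inflect differently (pinerarru, womuir), so the final letter is not what conditions the rule; the first letter is.
"wutba" begins with w-. The stems beginning with w- (wotan → wotanir, womu → womuir, wanup → wanupir) add -ir.
So wutba → wutbair.

wutbair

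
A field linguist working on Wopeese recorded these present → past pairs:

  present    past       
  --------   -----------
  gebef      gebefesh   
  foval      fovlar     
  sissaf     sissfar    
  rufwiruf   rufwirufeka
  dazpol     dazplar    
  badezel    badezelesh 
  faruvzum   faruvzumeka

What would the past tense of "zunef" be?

zunefesh

gebef and rufwiruf both end in -f yet inflect differently (gebefesh, rufwirufeka), so the final letter is not what conditions the rule; the last vowel is.
"zunef" has last vowel 'e'. The stems whose last vowel is 'e' (gebef → gebefesh, badezel → badezelesh) add -esh.
So zunef → zunefesh.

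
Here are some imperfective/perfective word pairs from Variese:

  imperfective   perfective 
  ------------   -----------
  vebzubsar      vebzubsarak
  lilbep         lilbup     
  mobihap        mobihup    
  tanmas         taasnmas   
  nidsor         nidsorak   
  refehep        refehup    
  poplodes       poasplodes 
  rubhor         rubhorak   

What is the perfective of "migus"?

"migus" ends in -s. The stems ending in -s (poplodes → poasplodes, tanmas → taasnmas) insert -as- after the first vowel.
So migus → miasgus.

miasgus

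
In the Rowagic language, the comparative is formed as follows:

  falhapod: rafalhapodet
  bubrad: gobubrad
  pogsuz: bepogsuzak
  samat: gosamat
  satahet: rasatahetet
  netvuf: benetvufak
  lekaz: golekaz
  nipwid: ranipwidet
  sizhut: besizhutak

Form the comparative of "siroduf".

besirodufak

sizhut and samat both end in -t yet inflect differently (besizhutak, gosamat), so the final letter is not what conditions the rule; the last vowel is.
"siroduf" has last vowel 'u'. The stems whose last vowel is 'u' (netvuf → benetvufak, sizhut → besizhutak, pogsuz → bepogsuzak) add be- … -ak around the stem.
So siroduf → besirodufak.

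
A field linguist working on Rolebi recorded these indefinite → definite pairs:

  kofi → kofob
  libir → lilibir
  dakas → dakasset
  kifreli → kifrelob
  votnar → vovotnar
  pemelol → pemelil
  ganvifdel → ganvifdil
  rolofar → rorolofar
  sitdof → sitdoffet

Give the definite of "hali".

"hali" ends in -i. The stems ending in -i (kofi → kofob, kifreli → kifrelob) drop the final letter and add -ob.
So hali → halob.

halob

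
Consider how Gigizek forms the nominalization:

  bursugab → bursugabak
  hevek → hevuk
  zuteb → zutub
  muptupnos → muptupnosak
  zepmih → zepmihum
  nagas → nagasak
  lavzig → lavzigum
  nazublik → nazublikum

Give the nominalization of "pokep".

hevek and nazublik both end in -k yet inflect differently (hevuk, nazublikum), so the final letter is not what conditions the rule; the last vowel is.
"pokep" has last vowel 'e'. The stems whose last vowel is 'e' (hevek → hevuk, zuteb → zutub) change the last vowel to 'u'.
The other patterns: stems whose last vowel is 'i' add -um; stems whose last vowel is 'a' or 'o' add -ak.
So pokep → pokup.

pokup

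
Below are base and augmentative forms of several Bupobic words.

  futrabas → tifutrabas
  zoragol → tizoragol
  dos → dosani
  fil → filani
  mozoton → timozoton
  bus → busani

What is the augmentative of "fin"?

futrabas and dos both end in -s yet inflect differently (tifutrabas, dosani), so the final letter is not what conditions the rule; the number of vowels is.
"fin" has 1 vowel. The stems with 1 vowel (dos → dosani, bus → busani, fil → filani) add -ani.
So fin → finani.

finani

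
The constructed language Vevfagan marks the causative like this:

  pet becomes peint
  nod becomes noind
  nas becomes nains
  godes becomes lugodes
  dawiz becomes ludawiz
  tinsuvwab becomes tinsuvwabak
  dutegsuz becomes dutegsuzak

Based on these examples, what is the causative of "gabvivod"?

gabvivodak

"gabvivod" has 3 vowels. The stems with 3 vowels (tinsuvwab → tinsuvwabak, dutegsuz → dutegsuzak) add -ak.
The other patterns: stems with 1 vowel insert -in- after the first vowel; stems with 2 vowels add the prefix lu-.
So gabvivod → gabvivodak.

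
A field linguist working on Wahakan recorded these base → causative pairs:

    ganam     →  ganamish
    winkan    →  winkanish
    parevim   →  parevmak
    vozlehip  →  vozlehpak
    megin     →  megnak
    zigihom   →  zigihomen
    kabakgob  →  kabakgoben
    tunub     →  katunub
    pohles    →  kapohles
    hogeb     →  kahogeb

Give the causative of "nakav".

ganam and parevim both end in -m yet inflect differently (ganamish, parevmak), so the final letter is not what conditions the rule; the last vowel is.
"nakav" has last vowel 'a'. The stems whose last vowel is 'a' (ganam → ganamish, winkan → winkanish) add -ish.
So nakav → nakavish.

nakavish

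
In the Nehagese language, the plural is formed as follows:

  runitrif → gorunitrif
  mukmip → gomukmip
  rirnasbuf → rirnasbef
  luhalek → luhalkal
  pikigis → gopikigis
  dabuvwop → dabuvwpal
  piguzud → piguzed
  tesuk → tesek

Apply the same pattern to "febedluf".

febedlef

rirnasbuf and runitrif both end in -f yet inflect differently (rirnasbef, gorunitrif), so the final letter is not what conditions the rule; the last vowel is.
"febedluf" has last vowel 'u'. The stems whose last vowel is 'u' (tesuk → tesek, rirnasbuf → rirnasbef, piguzud → piguzed) change the last vowel to 'e'.
So febedluf → febedlef.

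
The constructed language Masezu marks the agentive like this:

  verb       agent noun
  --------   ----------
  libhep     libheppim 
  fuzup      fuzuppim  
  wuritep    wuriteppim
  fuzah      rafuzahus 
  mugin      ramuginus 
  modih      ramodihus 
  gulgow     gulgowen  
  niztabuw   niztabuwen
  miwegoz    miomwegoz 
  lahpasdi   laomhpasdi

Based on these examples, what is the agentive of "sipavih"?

"sipavih" ends in -h. The stems ending in -h (fuzah → rafuzahus, modih → ramodihus) add ra- … -us around the stem.
So sipavih → rasipavihus.

rasipavihus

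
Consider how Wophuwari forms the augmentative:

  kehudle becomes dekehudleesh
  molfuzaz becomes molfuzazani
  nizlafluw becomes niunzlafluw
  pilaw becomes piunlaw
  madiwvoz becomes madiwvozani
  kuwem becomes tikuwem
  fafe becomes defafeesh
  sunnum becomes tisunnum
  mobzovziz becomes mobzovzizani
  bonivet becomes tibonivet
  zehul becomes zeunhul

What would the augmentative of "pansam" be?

kuwem and fafe both have last vowel 'e' yet inflect differently (tikuwem, defafeesh), so the last vowel is not what conditions the rule; the final letter is.
"pansam" ends in -m. The stems ending in -m (kuwem → tikuwem, sunnum → tisunnum) add the prefix ti-.
So pansam → tipansam.

tipansam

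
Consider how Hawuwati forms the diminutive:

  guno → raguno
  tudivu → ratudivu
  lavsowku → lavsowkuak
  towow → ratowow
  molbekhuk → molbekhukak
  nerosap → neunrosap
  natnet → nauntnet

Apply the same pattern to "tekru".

tudivu and lavsowku both end in -u yet inflect differently (ratudivu, lavsowkuak), so the final letter is not what conditions the rule; the first letter is.
"tekru" begins with t-. The stems beginning with t- (tudivu → ratudivu, towow → ratowow) add the prefix ra-.
The other patterns: stems beginning with n- insert -un- after the first vowel; stems beginning with l- or m- add -ak.
So tekru → ratekru.

ratekru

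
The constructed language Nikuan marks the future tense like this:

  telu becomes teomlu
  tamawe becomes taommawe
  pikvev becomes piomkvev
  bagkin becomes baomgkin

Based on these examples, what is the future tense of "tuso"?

tuomso

Every pair shown (telu → teomlu, tamawe → taommawe, pikvev → piomkvev, …) follows the same rule: insert -om- after the first vowel.
So tuso → tuomso.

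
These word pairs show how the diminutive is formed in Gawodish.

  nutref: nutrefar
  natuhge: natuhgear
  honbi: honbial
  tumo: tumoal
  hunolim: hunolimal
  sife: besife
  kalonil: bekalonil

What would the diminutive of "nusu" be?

nusuar

"nusu" begins with n-. The stems beginning with n- (nutref → nutrefar, natuhge → natuhgear) add -ar.
So nusu → nusuar.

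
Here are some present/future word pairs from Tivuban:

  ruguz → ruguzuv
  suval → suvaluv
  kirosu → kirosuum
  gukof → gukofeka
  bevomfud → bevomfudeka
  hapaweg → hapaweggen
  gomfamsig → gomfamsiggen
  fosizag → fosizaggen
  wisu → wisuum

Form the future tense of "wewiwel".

"wewiwel" ends in -l. The one such stem in the data (suval → suvaluv) adds -uv, so the same rule applies.
So wewiwel → wewiweluv.

wewiweluv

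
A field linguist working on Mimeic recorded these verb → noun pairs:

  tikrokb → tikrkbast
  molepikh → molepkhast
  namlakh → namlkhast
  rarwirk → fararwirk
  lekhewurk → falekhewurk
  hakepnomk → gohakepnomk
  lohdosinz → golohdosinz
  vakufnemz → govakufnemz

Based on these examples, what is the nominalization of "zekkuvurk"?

rarwirk and hakepnomk both end in -k yet inflect differently (fararwirk, gohakepnomk), so the final letter is not what conditions the rule; the second-to-last letter is.
"zekkuvurk" has second-to-last letter 'r'. The stems whose second-to-last letter is 'r' (rarwirk → fararwirk, lekhewurk → falekhewurk) add the prefix fa-.
The other patterns: stems whose second-to-last letter is 'k' delete the last vowel and add -ast; stems whose second-to-last letter is 'm' or 'n' add the prefix go-.
So zekkuvurk → fazekkuvurk.

fazekkuvurk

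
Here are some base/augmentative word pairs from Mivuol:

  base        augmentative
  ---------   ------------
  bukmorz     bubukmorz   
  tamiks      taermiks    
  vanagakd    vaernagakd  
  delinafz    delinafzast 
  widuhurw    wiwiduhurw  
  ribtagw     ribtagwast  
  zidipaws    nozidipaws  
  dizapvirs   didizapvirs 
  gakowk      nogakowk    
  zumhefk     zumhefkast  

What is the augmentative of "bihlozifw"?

bihlozifwast

"bihlozifw" has second-to-last letter 'f'. The stems whose second-to-last letter is 'f' (zumhefk → zumhefkast, delinafz → delinafzast) add -ast.
The other patterns: stems whose second-to-last letter is 'w' add the prefix no-; stems whose second-to-last letter is 'r' repeat the first consonant+vowel as a prefix; stems whose second-to-last letter is 'k' insert -er- after the first vowel.
So bihlozifw → bihlozifwast.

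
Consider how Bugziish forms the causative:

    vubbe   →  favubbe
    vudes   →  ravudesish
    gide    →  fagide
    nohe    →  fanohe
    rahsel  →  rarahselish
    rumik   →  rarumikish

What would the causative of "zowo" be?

fazowo

"zowo" ends in a vowel. The stems ending in a vowel (gide → fagide, vubbe → favubbe, nohe → fanohe) add the prefix fa-.
The other pattern: stems ending in a consonant add ra- … -ish around the stem.
So zowo → fazowo.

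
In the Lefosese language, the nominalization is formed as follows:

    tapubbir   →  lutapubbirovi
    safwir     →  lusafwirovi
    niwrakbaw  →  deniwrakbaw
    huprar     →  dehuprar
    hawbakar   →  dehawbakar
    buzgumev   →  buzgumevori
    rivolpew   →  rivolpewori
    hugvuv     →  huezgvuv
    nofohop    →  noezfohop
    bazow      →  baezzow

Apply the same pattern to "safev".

safevori

tapubbir and huprar both end in -r yet inflect differently (lutapubbirovi, dehuprar), so the final letter is not what conditions the rule; the last vowel is.
"safev" has last vowel 'e'. The stems whose last vowel is 'e' (buzgumev → buzgumevori, rivolpew → rivolpewori) add -ori.
The other patterns: stems whose last vowel is 'i' add lu- … -ovi around the stem; stems whose last vowel is 'a' add the prefix de-; stems whose last vowel is 'o' or 'u' insert -ez- after the first vowel.
So safev → safevori.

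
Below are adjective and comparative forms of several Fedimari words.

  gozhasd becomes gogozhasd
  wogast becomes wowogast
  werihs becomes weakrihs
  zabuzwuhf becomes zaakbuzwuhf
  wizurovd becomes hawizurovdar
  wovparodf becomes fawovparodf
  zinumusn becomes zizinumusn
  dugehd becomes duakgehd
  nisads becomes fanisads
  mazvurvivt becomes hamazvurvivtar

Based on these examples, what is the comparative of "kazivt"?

hakazivtar

werihs and nisads both end in -s yet inflect differently (weakrihs, fanisads), so the final letter is not what conditions the rule; the second-to-last letter is.
"kazivt" has second-to-last letter 'v'. The stems whose second-to-last letter is 'v' (wizurovd → hawizurovdar, mazvurvivt → hamazvurvivtar) add ha- … -ar around the stem.
The other patterns: stems whose second-to-last letter is 'h' insert -ak- after the first vowel; stems whose second-to-last letter is 'd' add the prefix fa-; stems whose second-to-last letter is 's' repeat the first consonant+vowel as a prefix.
So kazivt → hakazivtar.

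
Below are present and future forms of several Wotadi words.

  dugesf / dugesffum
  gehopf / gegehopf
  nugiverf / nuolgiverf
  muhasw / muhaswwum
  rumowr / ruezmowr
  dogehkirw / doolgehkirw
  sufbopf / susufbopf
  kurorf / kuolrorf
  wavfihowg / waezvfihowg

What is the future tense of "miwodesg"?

miwodesggum

gehopf and kurorf both end in -f yet inflect differently (gegehopf, kuolrorf), so the final letter is not what conditions the rule; the second-to-last letter is.
"miwodesg" has second-to-last letter 's'. The stems whose second-to-last letter is 's' (dugesf → dugesffum, muhasw → muhaswwum) double the final consonant and add -um.
The other patterns: stems whose second-to-last letter is 'p' repeat the first consonant+vowel as a prefix; stems whose second-to-last letter is 'r' insert -ol- after the first vowel; stems whose second-to-last letter is 'w' insert -ez- after the first vowel.
So miwodesg → miwodesggum.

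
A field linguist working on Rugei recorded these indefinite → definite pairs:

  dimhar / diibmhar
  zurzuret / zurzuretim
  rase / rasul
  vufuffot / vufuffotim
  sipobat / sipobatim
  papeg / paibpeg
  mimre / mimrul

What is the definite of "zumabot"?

zumabotim

rase and zurzuret both have last vowel 'e' yet inflect differently (rasul, zurzuretim), so the last vowel is not what conditions the rule; the final letter is.
"zumabot" ends in -t. The stems ending in -t (vufuffot → vufuffotim, zurzuret → zurzuretim, sipobat → sipobatim) add -im.
The other patterns: stems ending in -e drop the final letter and add -ul; stems ending in -g or -r insert -ib- after the first vowel.
So zumabot → zumabotim.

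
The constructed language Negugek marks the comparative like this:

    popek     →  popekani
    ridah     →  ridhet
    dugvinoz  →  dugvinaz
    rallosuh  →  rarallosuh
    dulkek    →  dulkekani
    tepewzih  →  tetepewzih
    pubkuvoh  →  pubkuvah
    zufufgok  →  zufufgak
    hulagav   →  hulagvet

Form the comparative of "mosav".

ridah and pubkuvoh both end in -h yet inflect differently (ridhet, pubkuvah), so the final letter is not what conditions the rule; the last vowel is.
"mosav" has last vowel 'a'. The stems whose last vowel is 'a' (ridah → ridhet, hulagav → hulagvet) delete the last vowel and add -et.
So mosav → mosvet.

mosvet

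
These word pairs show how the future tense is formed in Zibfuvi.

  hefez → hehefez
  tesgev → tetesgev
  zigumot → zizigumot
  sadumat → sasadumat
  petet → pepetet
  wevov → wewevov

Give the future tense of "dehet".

Every pair shown (hefez → hehefez, tesgev → tetesgev, zigumot → zizigumot, …) follows the same rule: repeat the first consonant+vowel as a prefix.
So dehet → dedehet.

dedehet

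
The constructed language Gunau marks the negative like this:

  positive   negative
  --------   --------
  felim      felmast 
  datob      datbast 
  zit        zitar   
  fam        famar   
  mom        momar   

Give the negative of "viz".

felim and mom both end in -m yet inflect differently (felmast, momar), so the final letter is not what conditions the rule; the number of vowels is.
"viz" has 1 vowel. The stems with 1 vowel (mom → momar, zit → zitar, fam → famar) add -ar.
The other pattern: stems with 2 vowels delete the last vowel and add -ast.
So viz → vizar.

vizar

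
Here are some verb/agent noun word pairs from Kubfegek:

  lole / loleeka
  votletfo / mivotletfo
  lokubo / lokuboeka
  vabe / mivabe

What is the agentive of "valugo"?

mivalugo

lokubo and votletfo both end in -o yet inflect differently (lokuboeka, mivotletfo), so the final letter is not what conditions the rule; the first letter is.
"valugo" begins with v-. The stems beginning with v- (votletfo → mivotletfo, vabe → mivabe) add the prefix mi-.
The other pattern: stems beginning with l- add -eka.
So valugo → mivalugo.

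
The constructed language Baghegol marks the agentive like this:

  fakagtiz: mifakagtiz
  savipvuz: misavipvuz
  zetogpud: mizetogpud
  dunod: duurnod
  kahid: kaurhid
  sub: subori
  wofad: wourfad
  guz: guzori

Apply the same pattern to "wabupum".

miwabupum

"wabupum" has 3 vowels. The stems with 3 vowels (fakagtiz → mifakagtiz, savipvuz → misavipvuz, zetogpud → mizetogpud) add the prefix mi-.
The other patterns: stems with 1 vowel add -ori; stems with 2 vowels insert -ur- after the first vowel.
So wabupum → miwabupum.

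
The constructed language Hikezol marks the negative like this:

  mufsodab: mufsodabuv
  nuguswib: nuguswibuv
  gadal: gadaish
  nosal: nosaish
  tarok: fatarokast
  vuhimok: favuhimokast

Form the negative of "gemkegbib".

mufsodab and gadal both have last vowel 'a' yet inflect differently (mufsodabuv, gadaish), so the last vowel is not what conditions the rule; the final letter is.
"gemkegbib" ends in -b. The stems ending in -b (mufsodab → mufsodabuv, nuguswib → nuguswibuv) add -uv.
So gemkegbib → gemkegbibuv.

gemkegbibuv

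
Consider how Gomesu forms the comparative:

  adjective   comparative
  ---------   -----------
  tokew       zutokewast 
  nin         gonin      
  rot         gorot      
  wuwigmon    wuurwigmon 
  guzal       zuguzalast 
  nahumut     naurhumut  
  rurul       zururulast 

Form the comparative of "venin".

"venin" has 2 vowels. The stems with 2 vowels (rurul → zururulast, guzal → zuguzalast, tokew → zutokewast) add zu- … -ast around the stem.
So venin → zuveninast.

zuveninast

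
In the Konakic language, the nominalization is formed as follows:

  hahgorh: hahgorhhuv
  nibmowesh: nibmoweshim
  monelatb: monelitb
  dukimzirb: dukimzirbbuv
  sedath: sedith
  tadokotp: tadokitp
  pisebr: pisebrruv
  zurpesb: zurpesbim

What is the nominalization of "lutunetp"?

sedath and nibmowesh both end in -h yet inflect differently (sedith, nibmoweshim), so the final letter is not what conditions the rule; the second-to-last letter is.
"lutunetp" has second-to-last letter 't'. The stems whose second-to-last letter is 't' (tadokotp → tadokitp, sedath → sedith, monelatb → monelitb) change the last vowel to 'i'.
The other patterns: stems whose second-to-last letter is 's' add -im; stems whose second-to-last letter is 'b' or 'r' double the final consonant and add -uv.
So lutunetp → lutunitp.

lutunitp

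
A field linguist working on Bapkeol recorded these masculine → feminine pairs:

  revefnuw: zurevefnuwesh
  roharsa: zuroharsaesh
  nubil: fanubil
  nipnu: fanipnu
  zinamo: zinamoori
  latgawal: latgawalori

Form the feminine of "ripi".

zuripiesh

nubil and latgawal both end in -l yet inflect differently (fanubil, latgawalori), so the final letter is not what conditions the rule; the first letter is.
"ripi" begins with r-. The stems beginning with r- (revefnuw → zurevefnuwesh, roharsa → zuroharsaesh) add zu- … -esh around the stem.
The other patterns: stems beginning with n- add the prefix fa-; stems beginning with l- or z- add -ori.
So ripi → zuripiesh.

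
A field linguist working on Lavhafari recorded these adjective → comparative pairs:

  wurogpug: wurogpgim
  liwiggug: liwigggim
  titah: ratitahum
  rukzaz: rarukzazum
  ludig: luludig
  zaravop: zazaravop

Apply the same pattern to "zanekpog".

wurogpug and ludig both end in -g yet inflect differently (wurogpgim, luludig), so the final letter is not what conditions the rule; the last vowel is.
"zanekpog" has last vowel 'o'. The one such stem in the data (zaravop → zazaravop) repeats the first consonant+vowel as a prefix (as does ludig), so the same rule applies.
So zanekpog → zazanekpog.

zazanekpog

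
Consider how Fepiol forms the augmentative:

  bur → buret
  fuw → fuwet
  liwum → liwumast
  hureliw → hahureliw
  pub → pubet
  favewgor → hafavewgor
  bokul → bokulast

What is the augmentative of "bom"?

bomet

fuw and hureliw both end in -w yet inflect differently (fuwet, hahureliw), so the final letter is not what conditions the rule; the number of vowels is.
"bom" has 1 vowel. The stems with 1 vowel (pub → pubet, fuw → fuwet, bur → buret) add -et.
The other patterns: stems with 2 vowels add -ast; stems with 3 vowels add the prefix ha-.
So bom → bomet.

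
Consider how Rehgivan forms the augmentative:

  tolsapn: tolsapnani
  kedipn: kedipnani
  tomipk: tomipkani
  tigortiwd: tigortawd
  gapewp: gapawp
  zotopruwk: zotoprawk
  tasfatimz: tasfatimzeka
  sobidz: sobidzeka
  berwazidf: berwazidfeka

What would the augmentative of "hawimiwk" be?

hawimawk

tomipk and zotopruwk both end in -k yet inflect differently (tomipkani, zotoprawk), so the final letter is not what conditions the rule; the second-to-last letter is.
"hawimiwk" has second-to-last letter 'w'. The stems whose second-to-last letter is 'w' (tigortiwd → tigortawd, gapewp → gapawp, zotopruwk → zotoprawk) change the last vowel to 'a'.
So hawimiwk → hawimawk.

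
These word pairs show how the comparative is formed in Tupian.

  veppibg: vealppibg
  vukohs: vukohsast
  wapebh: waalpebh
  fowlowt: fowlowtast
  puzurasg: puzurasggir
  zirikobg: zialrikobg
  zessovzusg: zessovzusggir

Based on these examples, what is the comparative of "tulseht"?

puzurasg and veppibg both end in -g yet inflect differently (puzurasggir, vealppibg), so the final letter is not what conditions the rule; the second-to-last letter is.
"tulseht" has second-to-last letter 'h'. The one such stem in the data (vukohs → vukohsast) adds -ast, so the same rule applies.
So tulseht → tulsehtast.

tulsehtast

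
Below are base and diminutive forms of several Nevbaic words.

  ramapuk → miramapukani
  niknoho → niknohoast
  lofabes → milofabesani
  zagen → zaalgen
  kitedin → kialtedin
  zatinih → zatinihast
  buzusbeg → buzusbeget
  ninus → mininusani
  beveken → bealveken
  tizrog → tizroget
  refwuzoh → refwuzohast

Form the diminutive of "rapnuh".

"rapnuh" ends in -h. The stems ending in -h (refwuzoh → refwuzohast, zatinih → zatinihast) add -ast.
So rapnuh → rapnuhast.

rapnuhast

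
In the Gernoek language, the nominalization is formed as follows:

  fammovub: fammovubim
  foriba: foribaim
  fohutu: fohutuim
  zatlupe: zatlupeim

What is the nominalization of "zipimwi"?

zipimwiim

Every pair shown (fammovub → fammovubim, foriba → foribaim, fohutu → fohutuim, …) follows the same rule: add -im.
So zipimwi → zipimwiim.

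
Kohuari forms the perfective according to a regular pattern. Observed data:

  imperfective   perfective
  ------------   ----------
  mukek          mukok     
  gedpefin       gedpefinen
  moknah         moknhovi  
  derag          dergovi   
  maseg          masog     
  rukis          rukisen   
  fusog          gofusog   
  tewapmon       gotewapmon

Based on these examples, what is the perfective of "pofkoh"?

gopofkoh

gedpefin and tewapmon both end in -n yet inflect differently (gedpefinen, gotewapmon), so the final letter is not what conditions the rule; the last vowel is.
"pofkoh" has last vowel 'o'. The stems whose last vowel is 'o' (tewapmon → gotewapmon, fusog → gofusog) add the prefix go-.
So pofkoh → gopofkoh.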